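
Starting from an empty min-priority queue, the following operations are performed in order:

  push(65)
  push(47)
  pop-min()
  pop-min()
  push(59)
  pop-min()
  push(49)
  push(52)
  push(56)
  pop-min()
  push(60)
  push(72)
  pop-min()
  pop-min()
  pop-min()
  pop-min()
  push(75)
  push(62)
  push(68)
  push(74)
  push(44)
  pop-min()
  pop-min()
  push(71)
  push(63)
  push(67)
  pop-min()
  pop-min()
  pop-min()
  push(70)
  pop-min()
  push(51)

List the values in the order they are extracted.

insert 65 → {65}
insert 47 → {47, 65}
pop-min → 47; now {65}
pop-min → 65; now {}
insert 59 → {59}
pop-min → 59; now {}
insert 49 → {49}
insert 52 → {49, 52}
insert 56 → {49, 52, 56}
pop-min → 49; now {52, 56}
insert 60 → {52, 56, 60}
insert 72 → {52, 56, 60, 72}
pop-min → 52; now {56, 60, 72}
pop-min → 56; now {60, 72}
pop-min → 60; now {72}
pop-min → 72; now {}
insert 75 → {75}
insert 62 → {62, 75}
insert 68 → {62, 68, 75}
insert 74 → {62, 68, 74, 75}
insert 44 → {44, 62, 68, 74, 75}
pop-min → 44; now {62, 68, 74, 75}
pop-min → 62; now {68, 74, 75}
insert 71 → {68, 71, 74, 75}
insert 63 → {63, 68, 71, 74, 75}
insert 67 → {63, 67, 68, 71, 74, 75}
pop-min → 63; now {67, 68, 71, 74, 75}
pop-min → 67; now {68, 71, 74, 75}
pop-min → 68; now {71, 74, 75}
insert 70 → {70, 71, 74, 75}
pop-min → 70; now {71, 74, 75}
insert 51 → {51, 71, 74, 75}

47 → 65 → 59 → 49 → 52 → 56 → 60 → 72 → 44 → 62 → 63 → 67 → 68 → 70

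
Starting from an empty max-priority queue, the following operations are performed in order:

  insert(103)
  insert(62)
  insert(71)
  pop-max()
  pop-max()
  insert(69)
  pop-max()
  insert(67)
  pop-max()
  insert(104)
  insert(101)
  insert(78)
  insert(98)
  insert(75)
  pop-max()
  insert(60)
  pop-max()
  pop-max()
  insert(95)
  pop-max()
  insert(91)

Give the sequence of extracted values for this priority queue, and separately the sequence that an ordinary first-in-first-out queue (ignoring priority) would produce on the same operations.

priority queue: [103, 71, 69, 67, 104, 101, 98, 95]; FIFO queue: 103 → 62 → 71 → 69 → 67 → 104 → 101 → 78

insert 103 → {103}
insert 62 → {103, 62}
insert 71 → {103, 71, 62}
pop-max → 103; now {71, 62}
pop-max → 71; now {62}
insert 69 → {69, 62}
pop-max → 69; now {62}
insert 67 → {67, 62}
pop-max → 67; now {62}
insert 104 → {104, 62}
insert 101 → {104, 101, 62}
insert 78 → {104, 101, 78, 62}
insert 98 → {104, 101, 98, 78, 62}
insert 75 → {104, 101, 98, 78, 75, 62}
pop-max → 104; now {101, 98, 78, 75, 62}
insert 60 → {101, 98, 78, 75, 62, 60}
pop-max → 101; now {98, 78, 75, 62, 60}
pop-max → 98; now {78, 75, 62, 60}
insert 95 → {95, 78, 75, 62, 60}
pop-max → 95; now {78, 75, 62, 60}
insert 91 → {91, 78, 75, 62, 60}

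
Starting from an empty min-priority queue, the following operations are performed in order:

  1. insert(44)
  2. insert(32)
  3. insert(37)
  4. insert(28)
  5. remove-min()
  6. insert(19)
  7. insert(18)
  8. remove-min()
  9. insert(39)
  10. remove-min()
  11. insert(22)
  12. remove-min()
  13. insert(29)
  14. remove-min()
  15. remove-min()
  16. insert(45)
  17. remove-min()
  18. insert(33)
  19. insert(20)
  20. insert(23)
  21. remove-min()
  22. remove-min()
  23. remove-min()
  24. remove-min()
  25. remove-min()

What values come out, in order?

28, 18, 19, 22, 29, 32, 37, 20, 23, 33, 39, 44

insert 44 → {44}
insert 32 → {32, 44}
insert 37 → {32, 37, 44}
insert 28 → {28, 32, 37, 44}
remove-min → 28; now {32, 37, 44}
insert 19 → {19, 32, 37, 44}
insert 18 → {18, 19, 32, 37, 44}
remove-min → 18; now {19, 32, 37, 44}
insert 39 → {19, 32, 37, 39, 44}
remove-min → 19; now {32, 37, 39, 44}
insert 22 → {22, 32, 37, 39, 44}
remove-min → 22; now {32, 37, 39, 44}
insert 29 → {29, 32, 37, 39, 44}
remove-min → 29; now {32, 37, 39, 44}
remove-min → 32; now {37, 39, 44}
insert 45 → {37, 39, 44, 45}
remove-min → 37; now {39, 44, 45}
insert 33 → {33, 39, 44, 45}
insert 20 → {20, 33, 39, 44, 45}
insert 23 → {20, 23, 33, 39, 44, 45}
remove-min → 20; now {23, 33, 39, 44, 45}
remove-min → 23; now {33, 39, 44, 45}
remove-min → 33; now {39, 44, 45}
remove-min → 39; now {44, 45}
remove-min → 44; now {45}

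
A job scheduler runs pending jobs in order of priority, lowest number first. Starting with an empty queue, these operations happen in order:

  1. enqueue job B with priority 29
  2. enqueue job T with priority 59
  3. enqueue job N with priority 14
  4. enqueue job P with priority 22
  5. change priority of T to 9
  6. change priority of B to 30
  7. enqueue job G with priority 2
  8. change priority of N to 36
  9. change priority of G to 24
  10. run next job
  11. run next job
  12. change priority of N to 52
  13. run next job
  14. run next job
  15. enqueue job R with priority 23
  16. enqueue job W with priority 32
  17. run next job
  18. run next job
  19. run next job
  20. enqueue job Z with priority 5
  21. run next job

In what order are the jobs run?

add B (priority 29) → {B:29}
add T (priority 59) → {B:29, T:59}
add N (priority 14) → {N:14, B:29, T:59}
add P (priority 22) → {N:14, P:22, B:29, T:59}
update T to priority 9 → {T:9, N:14, P:22, B:29}
update B to priority 30 → {T:9, N:14, P:22, B:30}
add G (priority 2) → {G:2, T:9, N:14, P:22, B:30}
update N to priority 36 → {G:2, T:9, P:22, B:30, N:36}
update G to priority 24 → {T:9, P:22, G:24, B:30, N:36}
run next job → T; now {P:22, G:24, B:30, N:36}
run next job → P; now {G:24, B:30, N:36}
update N to priority 52 → {G:24, B:30, N:52}
run next job → G; now {B:30, N:52}
run next job → B; now {N:52}
add R (priority 23) → {R:23, N:52}
add W (priority 32) → {R:23, W:32, N:52}
run next job → R; now {W:32, N:52}
run next job → W; now {N:52}
run next job → N; now {}
add Z (priority 5) → {Z:5}
run next job → Z; now {}

T → P → G → B → R → W → N → Z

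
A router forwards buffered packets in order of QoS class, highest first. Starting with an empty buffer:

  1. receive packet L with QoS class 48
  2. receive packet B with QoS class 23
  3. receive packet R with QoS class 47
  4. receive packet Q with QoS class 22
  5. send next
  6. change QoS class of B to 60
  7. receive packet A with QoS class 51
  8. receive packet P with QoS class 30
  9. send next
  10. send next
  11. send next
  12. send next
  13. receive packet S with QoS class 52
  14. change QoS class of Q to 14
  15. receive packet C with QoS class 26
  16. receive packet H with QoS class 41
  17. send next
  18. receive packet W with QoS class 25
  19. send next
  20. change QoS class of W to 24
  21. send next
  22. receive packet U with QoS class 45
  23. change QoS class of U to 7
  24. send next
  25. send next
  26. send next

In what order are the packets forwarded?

L → B → A → R → P → S → H → C → W → Q → U

add L (QoS class 48) → {L:48}
add B (QoS class 23) → {L:48, B:23}
add R (QoS class 47) → {L:48, R:47, B:23}
add Q (QoS class 22) → {L:48, R:47, B:23, Q:22}
send next → L; now {R:47, B:23, Q:22}
update B to QoS class 60 → {B:60, R:47, Q:22}
add A (QoS class 51) → {B:60, A:51, R:47, Q:22}
add P (QoS class 30) → {B:60, A:51, R:47, P:30, Q:22}
send next → B; now {A:51, R:47, P:30, Q:22}
send next → A; now {R:47, P:30, Q:22}
send next → R; now {P:30, Q:22}
send next → P; now {Q:22}
add S (QoS class 52) → {S:52, Q:22}
update Q to QoS class 14 → {S:52, Q:14}
add C (QoS class 26) → {S:52, C:26, Q:14}
add H (QoS class 41) → {S:52, H:41, C:26, Q:14}
send next → S; now {H:41, C:26, Q:14}
add W (QoS class 25) → {H:41, C:26, W:25, Q:14}
send next → H; now {C:26, W:25, Q:14}
update W to QoS class 24 → {C:26, W:24, Q:14}
send next → C; now {W:24, Q:14}
add U (QoS class 45) → {U:45, W:24, Q:14}
update U to QoS class 7 → {W:24, Q:14, U:7}
send next → W; now {Q:14, U:7}
send next → Q; now {U:7}
send next → U; now {}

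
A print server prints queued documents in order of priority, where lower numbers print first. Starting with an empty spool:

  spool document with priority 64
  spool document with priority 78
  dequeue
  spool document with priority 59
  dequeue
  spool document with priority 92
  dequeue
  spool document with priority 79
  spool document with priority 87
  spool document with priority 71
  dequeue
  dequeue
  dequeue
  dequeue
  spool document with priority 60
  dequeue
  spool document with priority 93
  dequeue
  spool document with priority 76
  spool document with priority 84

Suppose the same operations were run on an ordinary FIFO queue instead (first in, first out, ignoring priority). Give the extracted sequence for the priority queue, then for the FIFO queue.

priority queue: 64, 59, 78, 71, 79, 87, 92, 60, 93; FIFO queue: [64, 78, 59, 92, 79, 87, 71, 60, 93]

insert 64 → {64}
insert 78 → {64, 78}
dequeue → 64; now {78}
insert 59 → {59, 78}
dequeue → 59; now {78}
insert 92 → {78, 92}
dequeue → 78; now {92}
insert 79 → {79, 92}
insert 87 → {79, 87, 92}
insert 71 → {71, 79, 87, 92}
dequeue → 71; now {79, 87, 92}
dequeue → 79; now {87, 92}
dequeue → 87; now {92}
dequeue → 92; now {}
insert 60 → {60}
dequeue → 60; now {}
insert 93 → {93}
dequeue → 93; now {}
insert 76 → {76}
insert 84 → {76, 84}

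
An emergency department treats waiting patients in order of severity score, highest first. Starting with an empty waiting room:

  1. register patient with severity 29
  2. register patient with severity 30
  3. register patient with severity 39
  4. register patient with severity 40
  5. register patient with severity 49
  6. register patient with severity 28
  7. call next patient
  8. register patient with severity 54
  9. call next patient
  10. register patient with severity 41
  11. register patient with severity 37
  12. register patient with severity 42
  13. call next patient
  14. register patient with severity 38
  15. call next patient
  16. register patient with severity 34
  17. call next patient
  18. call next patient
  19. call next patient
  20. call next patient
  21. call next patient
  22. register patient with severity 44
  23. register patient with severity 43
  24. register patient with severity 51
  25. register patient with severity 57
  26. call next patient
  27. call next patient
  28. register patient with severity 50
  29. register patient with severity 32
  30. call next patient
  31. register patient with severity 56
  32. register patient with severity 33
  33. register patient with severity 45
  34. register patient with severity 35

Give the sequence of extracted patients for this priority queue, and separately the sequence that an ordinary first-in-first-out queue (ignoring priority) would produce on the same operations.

insert 29 → {29}
insert 30 → {30, 29}
insert 39 → {39, 30, 29}
insert 40 → {40, 39, 30, 29}
insert 49 → {49, 40, 39, 30, 29}
insert 28 → {49, 40, 39, 30, 29, 28}
call next patient → 49; now {40, 39, 30, 29, 28}
insert 54 → {54, 40, 39, 30, 29, 28}
call next patient → 54; now {40, 39, 30, 29, 28}
insert 41 → {41, 40, 39, 30, 29, 28}
insert 37 → {41, 40, 39, 37, 30, 29, 28}
insert 42 → {42, 41, 40, 39, 37, 30, 29, 28}
call next patient → 42; now {41, 40, 39, 37, 30, 29, 28}
insert 38 → {41, 40, 39, 38, 37, 30, 29, 28}
call next patient → 41; now {40, 39, 38, 37, 30, 29, 28}
insert 34 → {40, 39, 38, 37, 34, 30, 29, 28}
call next patient → 40; now {39, 38, 37, 34, 30, 29, 28}
call next patient → 39; now {38, 37, 34, 30, 29, 28}
call next patient → 38; now {37, 34, 30, 29, 28}
call next patient → 37; now {34, 30, 29, 28}
call next patient → 34; now {30, 29, 28}
insert 44 → {44, 30, 29, 28}
insert 43 → {44, 43, 30, 29, 28}
insert 51 → {51, 44, 43, 30, 29, 28}
insert 57 → {57, 51, 44, 43, 30, 29, 28}
call next patient → 57; now {51, 44, 43, 30, 29, 28}
call next patient → 51; now {44, 43, 30, 29, 28}
insert 50 → {50, 44, 43, 30, 29, 28}
insert 32 → {50, 44, 43, 32, 30, 29, 28}
call next patient → 50; now {44, 43, 32, 30, 29, 28}
insert 56 → {56, 44, 43, 32, 30, 29, 28}
insert 33 → {56, 44, 43, 33, 32, 30, 29, 28}
insert 45 → {56, 45, 44, 43, 33, 32, 30, 29, 28}
insert 35 → {56, 45, 44, 43, 35, 33, 32, 30, 29, 28}

priority queue: 49 → 54 → 42 → 41 → 40 → 39 → 38 → 37 → 34 → 57 → 51 → 50; FIFO queue: 29 → 30 → 39 → 40 → 49 → 28 → 54 → 41 → 37 → 42 → 38 → 34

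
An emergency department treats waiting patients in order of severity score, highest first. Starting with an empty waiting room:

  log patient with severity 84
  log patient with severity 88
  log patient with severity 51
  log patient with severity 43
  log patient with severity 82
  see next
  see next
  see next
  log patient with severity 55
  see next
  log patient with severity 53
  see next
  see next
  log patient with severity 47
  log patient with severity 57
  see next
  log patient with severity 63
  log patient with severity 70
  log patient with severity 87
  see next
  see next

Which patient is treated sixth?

51

insert 84 → {84}
insert 88 → {88, 84}
insert 51 → {88, 84, 51}
insert 43 → {88, 84, 51, 43}
insert 82 → {88, 84, 82, 51, 43}
see next → 88; now {84, 82, 51, 43}
see next → 84; now {82, 51, 43}
see next → 82; now {51, 43}
insert 55 → {55, 51, 43}
see next → 55; now {51, 43}
insert 53 → {53, 51, 43}
see next → 53; now {51, 43}
see next → 51; now {43}
insert 47 → {47, 43}
insert 57 → {57, 47, 43}
see next → 57; now {47, 43}
insert 63 → {63, 47, 43}
insert 70 → {70, 63, 47, 43}
insert 87 → {87, 70, 63, 47, 43}
see next → 87; now {70, 63, 47, 43}
see next → 70; now {63, 47, 43}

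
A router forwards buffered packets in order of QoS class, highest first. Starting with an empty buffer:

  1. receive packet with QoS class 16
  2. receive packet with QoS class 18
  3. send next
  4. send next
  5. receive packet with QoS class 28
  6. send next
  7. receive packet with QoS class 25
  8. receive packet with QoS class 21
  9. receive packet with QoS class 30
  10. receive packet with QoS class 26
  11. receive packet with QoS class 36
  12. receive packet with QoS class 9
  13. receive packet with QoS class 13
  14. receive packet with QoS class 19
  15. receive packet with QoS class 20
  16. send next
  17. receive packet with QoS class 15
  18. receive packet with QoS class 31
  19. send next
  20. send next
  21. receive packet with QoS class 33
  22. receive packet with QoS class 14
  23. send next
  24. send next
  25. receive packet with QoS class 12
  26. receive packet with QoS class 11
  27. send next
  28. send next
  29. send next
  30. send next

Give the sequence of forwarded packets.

18 → 16 → 28 → 36 → 31 → 30 → 33 → 26 → 25 → 21 → 20 → 19

insert 16 → {16}
insert 18 → {18, 16}
send next → 18; now {16}
send next → 16; now {}
insert 28 → {28}
send next → 28; now {}
insert 25 → {25}
insert 21 → {25, 21}
insert 30 → {30, 25, 21}
insert 26 → {30, 26, 25, 21}
insert 36 → {36, 30, 26, 25, 21}
insert 9 → {36, 30, 26, 25, 21, 9}
insert 13 → {36, 30, 26, 25, 21, 13, 9}
insert 19 → {36, 30, 26, 25, 21, 19, 13, 9}
insert 20 → {36, 30, 26, 25, 21, 20, 19, 13, 9}
send next → 36; now {30, 26, 25, 21, 20, 19, 13, 9}
insert 15 → {30, 26, 25, 21, 20, 19, 15, 13, 9}
insert 31 → {31, 30, 26, 25, 21, 20, 19, 15, 13, 9}
send next → 31; now {30, 26, 25, 21, 20, 19, 15, 13, 9}
send next → 30; now {26, 25, 21, 20, 19, 15, 13, 9}
insert 33 → {33, 26, 25, 21, 20, 19, 15, 13, 9}
insert 14 → {33, 26, 25, 21, 20, 19, 15, 14, 13, 9}
send next → 33; now {26, 25, 21, 20, 19, 15, 14, 13, 9}
send next → 26; now {25, 21, 20, 19, 15, 14, 13, 9}
insert 12 → {25, 21, 20, 19, 15, 14, 13, 12, 9}
insert 11 → {25, 21, 20, 19, 15, 14, 13, 12, 11, 9}
send next → 25; now {21, 20, 19, 15, 14, 13, 12, 11, 9}
send next → 21; now {20, 19, 15, 14, 13, 12, 11, 9}
send next → 20; now {19, 15, 14, 13, 12, 11, 9}
send next → 19; now {15, 14, 13, 12, 11, 9}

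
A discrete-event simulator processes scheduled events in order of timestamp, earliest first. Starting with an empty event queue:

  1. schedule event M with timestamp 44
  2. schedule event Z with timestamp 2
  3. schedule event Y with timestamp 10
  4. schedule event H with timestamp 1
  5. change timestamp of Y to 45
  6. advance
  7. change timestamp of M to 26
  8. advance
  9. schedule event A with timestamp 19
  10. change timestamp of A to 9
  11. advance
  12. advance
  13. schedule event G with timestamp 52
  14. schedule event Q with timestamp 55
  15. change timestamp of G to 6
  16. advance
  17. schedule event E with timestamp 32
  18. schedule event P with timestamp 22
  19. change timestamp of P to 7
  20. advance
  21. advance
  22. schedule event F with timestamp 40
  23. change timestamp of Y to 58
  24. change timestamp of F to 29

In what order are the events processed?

add M (timestamp 44) → {M:44}
add Z (timestamp 2) → {Z:2, M:44}
add Y (timestamp 10) → {Z:2, Y:10, M:44}
add H (timestamp 1) → {H:1, Z:2, Y:10, M:44}
update Y to timestamp 45 → {H:1, Z:2, M:44, Y:45}
advance → H; now {Z:2, M:44, Y:45}
update M to timestamp 26 → {Z:2, M:26, Y:45}
advance → Z; now {M:26, Y:45}
add A (timestamp 19) → {A:19, M:26, Y:45}
update A to timestamp 9 → {A:9, M:26, Y:45}
advance → A; now {M:26, Y:45}
advance → M; now {Y:45}
add G (timestamp 52) → {Y:45, G:52}
add Q (timestamp 55) → {Y:45, G:52, Q:55}
update G to timestamp 6 → {G:6, Y:45, Q:55}
advance → G; now {Y:45, Q:55}
add E (timestamp 32) → {E:32, Y:45, Q:55}
add P (timestamp 22) → {P:22, E:32, Y:45, Q:55}
update P to timestamp 7 → {P:7, E:32, Y:45, Q:55}
advance → P; now {E:32, Y:45, Q:55}
advance → E; now {Y:45, Q:55}
add F (timestamp 40) → {F:40, Y:45, Q:55}
update Y to timestamp 58 → {F:40, Q:55, Y:58}
update F to timestamp 29 → {F:29, Q:55, Y:58}

H, Z, A, M, G, P, E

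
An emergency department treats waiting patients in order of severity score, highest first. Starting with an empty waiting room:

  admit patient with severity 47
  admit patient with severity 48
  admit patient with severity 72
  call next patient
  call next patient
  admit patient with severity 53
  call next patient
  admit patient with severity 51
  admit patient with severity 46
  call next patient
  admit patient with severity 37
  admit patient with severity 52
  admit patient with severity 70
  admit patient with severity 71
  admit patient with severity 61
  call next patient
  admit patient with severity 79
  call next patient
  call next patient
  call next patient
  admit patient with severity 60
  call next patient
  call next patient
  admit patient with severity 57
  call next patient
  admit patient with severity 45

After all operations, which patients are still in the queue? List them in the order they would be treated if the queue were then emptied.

47 → 46 → 45 → 37

insert 47 → {47}
insert 48 → {48, 47}
insert 72 → {72, 48, 47}
call next patient → 72; now {48, 47}
call next patient → 48; now {47}
insert 53 → {53, 47}
call next patient → 53; now {47}
insert 51 → {51, 47}
insert 46 → {51, 47, 46}
call next patient → 51; now {47, 46}
insert 37 → {47, 46, 37}
insert 52 → {52, 47, 46, 37}
insert 70 → {70, 52, 47, 46, 37}
insert 71 → {71, 70, 52, 47, 46, 37}
insert 61 → {71, 70, 61, 52, 47, 46, 37}
call next patient → 71; now {70, 61, 52, 47, 46, 37}
insert 79 → {79, 70, 61, 52, 47, 46, 37}
call next patient → 79; now {70, 61, 52, 47, 46, 37}
call next patient → 70; now {61, 52, 47, 46, 37}
call next patient → 61; now {52, 47, 46, 37}
insert 60 → {60, 52, 47, 46, 37}
call next patient → 60; now {52, 47, 46, 37}
call next patient → 52; now {47, 46, 37}
insert 57 → {57, 47, 46, 37}
call next patient → 57; now {47, 46, 37}
insert 45 → {47, 46, 45, 37}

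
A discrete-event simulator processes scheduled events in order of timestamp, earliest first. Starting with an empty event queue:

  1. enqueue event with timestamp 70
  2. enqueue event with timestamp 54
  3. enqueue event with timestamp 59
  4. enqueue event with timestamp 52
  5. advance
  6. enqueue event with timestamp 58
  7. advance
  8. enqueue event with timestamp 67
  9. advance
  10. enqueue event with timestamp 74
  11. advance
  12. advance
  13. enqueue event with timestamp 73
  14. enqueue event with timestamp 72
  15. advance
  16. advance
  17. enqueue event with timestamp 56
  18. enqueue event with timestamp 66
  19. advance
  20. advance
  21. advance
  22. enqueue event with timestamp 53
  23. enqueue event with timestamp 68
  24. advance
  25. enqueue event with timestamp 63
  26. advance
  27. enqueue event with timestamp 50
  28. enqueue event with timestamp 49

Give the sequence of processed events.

insert 70 → {70}
insert 54 → {54, 70}
insert 59 → {54, 59, 70}
insert 52 → {52, 54, 59, 70}
advance → 52; now {54, 59, 70}
insert 58 → {54, 58, 59, 70}
advance → 54; now {58, 59, 70}
insert 67 → {58, 59, 67, 70}
advance → 58; now {59, 67, 70}
insert 74 → {59, 67, 70, 74}
advance → 59; now {67, 70, 74}
advance → 67; now {70, 74}
insert 73 → {70, 73, 74}
insert 72 → {70, 72, 73, 74}
advance → 70; now {72, 73, 74}
advance → 72; now {73, 74}
insert 56 → {56, 73, 74}
insert 66 → {56, 66, 73, 74}
advance → 56; now {66, 73, 74}
advance → 66; now {73, 74}
advance → 73; now {74}
insert 53 → {53, 74}
insert 68 → {53, 68, 74}
advance → 53; now {68, 74}
insert 63 → {63, 68, 74}
advance → 63; now {68, 74}
insert 50 → {50, 68, 74}
insert 49 → {49, 50, 68, 74}

[52, 54, 58, 59, 67, 70, 72, 56, 66, 73, 53, 63]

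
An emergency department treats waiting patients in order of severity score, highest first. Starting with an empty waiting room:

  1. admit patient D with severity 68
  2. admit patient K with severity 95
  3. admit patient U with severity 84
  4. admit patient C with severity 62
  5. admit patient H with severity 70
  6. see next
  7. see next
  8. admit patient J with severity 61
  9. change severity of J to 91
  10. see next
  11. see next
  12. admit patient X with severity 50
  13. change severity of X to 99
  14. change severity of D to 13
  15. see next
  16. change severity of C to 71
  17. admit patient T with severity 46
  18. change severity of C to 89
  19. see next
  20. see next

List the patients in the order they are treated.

add D (severity 68) → {D:68}
add K (severity 95) → {K:95, D:68}
add U (severity 84) → {K:95, U:84, D:68}
add C (severity 62) → {K:95, U:84, D:68, C:62}
add H (severity 70) → {K:95, U:84, H:70, D:68, C:62}
see next → K; now {U:84, H:70, D:68, C:62}
see next → U; now {H:70, D:68, C:62}
add J (severity 61) → {H:70, D:68, C:62, J:61}
update J to severity 91 → {J:91, H:70, D:68, C:62}
see next → J; now {H:70, D:68, C:62}
see next → H; now {D:68, C:62}
add X (severity 50) → {D:68, C:62, X:50}
update X to severity 99 → {X:99, D:68, C:62}
update D to severity 13 → {X:99, C:62, D:13}
see next → X; now {C:62, D:13}
update C to severity 71 → {C:71, D:13}
add T (severity 46) → {C:71, T:46, D:13}
update C to severity 89 → {C:89, T:46, D:13}
see next → C; now {T:46, D:13}
see next → T; now {D:13}

K, U, J, H, X, C, T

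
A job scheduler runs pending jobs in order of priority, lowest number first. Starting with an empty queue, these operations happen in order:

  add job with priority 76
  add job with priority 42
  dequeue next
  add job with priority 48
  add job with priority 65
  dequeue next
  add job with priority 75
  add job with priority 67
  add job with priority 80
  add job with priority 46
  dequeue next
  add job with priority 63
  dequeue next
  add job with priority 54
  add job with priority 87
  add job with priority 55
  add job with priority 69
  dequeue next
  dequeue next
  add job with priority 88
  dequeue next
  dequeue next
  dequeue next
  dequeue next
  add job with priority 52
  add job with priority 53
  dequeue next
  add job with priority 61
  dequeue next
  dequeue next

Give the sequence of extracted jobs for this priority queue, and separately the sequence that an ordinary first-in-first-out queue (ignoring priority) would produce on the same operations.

priority queue: [42, 48, 46, 63, 54, 55, 65, 67, 69, 75, 52, 53, 61]; FIFO queue: [76, 42, 48, 65, 75, 67, 80, 46, 63, 54, 87, 55, 69]

insert 76 → {76}
insert 42 → {42, 76}
dequeue next → 42; now {76}
insert 48 → {48, 76}
insert 65 → {48, 65, 76}
dequeue next → 48; now {65, 76}
insert 75 → {65, 75, 76}
insert 67 → {65, 67, 75, 76}
insert 80 → {65, 67, 75, 76, 80}
insert 46 → {46, 65, 67, 75, 76, 80}
dequeue next → 46; now {65, 67, 75, 76, 80}
insert 63 → {63, 65, 67, 75, 76, 80}
dequeue next → 63; now {65, 67, 75, 76, 80}
insert 54 → {54, 65, 67, 75, 76, 80}
insert 87 → {54, 65, 67, 75, 76, 80, 87}
insert 55 → {54, 55, 65, 67, 75, 76, 80, 87}
insert 69 → {54, 55, 65, 67, 69, 75, 76, 80, 87}
dequeue next → 54; now {55, 65, 67, 69, 75, 76, 80, 87}
dequeue next → 55; now {65, 67, 69, 75, 76, 80, 87}
insert 88 → {65, 67, 69, 75, 76, 80, 87, 88}
dequeue next → 65; now {67, 69, 75, 76, 80, 87, 88}
dequeue next → 67; now {69, 75, 76, 80, 87, 88}
dequeue next → 69; now {75, 76, 80, 87, 88}
dequeue next → 75; now {76, 80, 87, 88}
insert 52 → {52, 76, 80, 87, 88}
insert 53 → {52, 53, 76, 80, 87, 88}
dequeue next → 52; now {53, 76, 80, 87, 88}
insert 61 → {53, 61, 76, 80, 87, 88}
dequeue next → 53; now {61, 76, 80, 87, 88}
dequeue next → 61; now {76, 80, 87, 88}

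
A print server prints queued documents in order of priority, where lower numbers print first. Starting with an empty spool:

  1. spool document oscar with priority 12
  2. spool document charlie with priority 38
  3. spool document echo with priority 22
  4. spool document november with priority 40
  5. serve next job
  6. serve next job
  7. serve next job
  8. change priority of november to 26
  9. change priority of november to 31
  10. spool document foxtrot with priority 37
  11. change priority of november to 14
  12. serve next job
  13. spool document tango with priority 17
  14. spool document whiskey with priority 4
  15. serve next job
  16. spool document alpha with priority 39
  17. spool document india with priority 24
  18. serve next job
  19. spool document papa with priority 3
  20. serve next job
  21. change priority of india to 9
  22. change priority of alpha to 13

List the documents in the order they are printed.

oscar, echo, charlie, november, whiskey, tango, papa

add oscar (priority 12) → {oscar:12}
add charlie (priority 38) → {oscar:12, charlie:38}
add echo (priority 22) → {oscar:12, echo:22, charlie:38}
add november (priority 40) → {oscar:12, echo:22, charlie:38, november:40}
serve next job → oscar; now {echo:22, charlie:38, november:40}
serve next job → echo; now {charlie:38, november:40}
serve next job → charlie; now {november:40}
update november to priority 26 → {november:26}
update november to priority 31 → {november:31}
add foxtrot (priority 37) → {november:31, foxtrot:37}
update november to priority 14 → {november:14, foxtrot:37}
serve next job → november; now {foxtrot:37}
add tango (priority 17) → {tango:17, foxtrot:37}
add whiskey (priority 4) → {whiskey:4, tango:17, foxtrot:37}
serve next job → whiskey; now {tango:17, foxtrot:37}
add alpha (priority 39) → {tango:17, foxtrot:37, alpha:39}
add india (priority 24) → {tango:17, india:24, foxtrot:37, alpha:39}
serve next job → tango; now {india:24, foxtrot:37, alpha:39}
add papa (priority 3) → {papa:3, india:24, foxtrot:37, alpha:39}
serve next job → papa; now {india:24, foxtrot:37, alpha:39}
update india to priority 9 → {india:9, foxtrot:37, alpha:39}
update alpha to priority 13 → {india:9, alpha:13, foxtrot:37}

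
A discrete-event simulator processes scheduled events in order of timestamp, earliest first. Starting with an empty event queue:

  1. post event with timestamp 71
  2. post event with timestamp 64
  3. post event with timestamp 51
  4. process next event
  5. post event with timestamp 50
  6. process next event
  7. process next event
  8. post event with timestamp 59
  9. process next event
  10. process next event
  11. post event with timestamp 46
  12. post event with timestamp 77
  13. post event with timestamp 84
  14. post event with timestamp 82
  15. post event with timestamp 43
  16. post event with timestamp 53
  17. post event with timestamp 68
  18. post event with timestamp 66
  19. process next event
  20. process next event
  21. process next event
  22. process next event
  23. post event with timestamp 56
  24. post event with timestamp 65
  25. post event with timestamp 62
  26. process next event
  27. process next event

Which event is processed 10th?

56

insert 71 → {71}
insert 64 → {64, 71}
insert 51 → {51, 64, 71}
process next event → 51; now {64, 71}
insert 50 → {50, 64, 71}
process next event → 50; now {64, 71}
process next event → 64; now {71}
insert 59 → {59, 71}
process next event → 59; now {71}
process next event → 71; now {}
insert 46 → {46}
insert 77 → {46, 77}
insert 84 → {46, 77, 84}
insert 82 → {46, 77, 82, 84}
insert 43 → {43, 46, 77, 82, 84}
insert 53 → {43, 46, 53, 77, 82, 84}
insert 68 → {43, 46, 53, 68, 77, 82, 84}
insert 66 → {43, 46, 53, 66, 68, 77, 82, 84}
process next event → 43; now {46, 53, 66, 68, 77, 82, 84}
process next event → 46; now {53, 66, 68, 77, 82, 84}
process next event → 53; now {66, 68, 77, 82, 84}
process next event → 66; now {68, 77, 82, 84}
insert 56 → {56, 68, 77, 82, 84}
insert 65 → {56, 65, 68, 77, 82, 84}
insert 62 → {56, 62, 65, 68, 77, 82, 84}
process next event → 56; now {62, 65, 68, 77, 82, 84}
process next event → 62; now {65, 68, 77, 82, 84}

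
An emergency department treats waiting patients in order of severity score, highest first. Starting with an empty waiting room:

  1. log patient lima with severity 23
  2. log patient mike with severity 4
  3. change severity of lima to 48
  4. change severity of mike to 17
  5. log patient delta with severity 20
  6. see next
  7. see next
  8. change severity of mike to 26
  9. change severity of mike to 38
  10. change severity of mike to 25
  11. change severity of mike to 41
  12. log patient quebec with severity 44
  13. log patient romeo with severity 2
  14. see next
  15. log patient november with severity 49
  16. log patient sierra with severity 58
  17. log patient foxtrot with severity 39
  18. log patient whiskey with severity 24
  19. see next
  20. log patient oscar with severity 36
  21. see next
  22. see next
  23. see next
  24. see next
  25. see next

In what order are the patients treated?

add lima (severity 23) → {lima:23}
add mike (severity 4) → {lima:23, mike:4}
update lima to severity 48 → {lima:48, mike:4}
update mike to severity 17 → {lima:48, mike:17}
add delta (severity 20) → {lima:48, delta:20, mike:17}
see next → lima; now {delta:20, mike:17}
see next → delta; now {mike:17}
update mike to severity 26 → {mike:26}
update mike to severity 38 → {mike:38}
update mike to severity 25 → {mike:25}
update mike to severity 41 → {mike:41}
add quebec (severity 44) → {quebec:44, mike:41}
add romeo (severity 2) → {quebec:44, mike:41, romeo:2}
see next → quebec; now {mike:41, romeo:2}
add november (severity 49) → {november:49, mike:41, romeo:2}
add sierra (severity 58) → {sierra:58, november:49, mike:41, romeo:2}
add foxtrot (severity 39) → {sierra:58, november:49, mike:41, foxtrot:39, romeo:2}
add whiskey (severity 24) → {sierra:58, november:49, mike:41, foxtrot:39, whiskey:24, romeo:2}
see next → sierra; now {november:49, mike:41, foxtrot:39, whiskey:24, romeo:2}
add oscar (severity 36) → {november:49, mike:41, foxtrot:39, oscar:36, whiskey:24, romeo:2}
see next → november; now {mike:41, foxtrot:39, oscar:36, whiskey:24, romeo:2}
see next → mike; now {foxtrot:39, oscar:36, whiskey:24, romeo:2}
see next → foxtrot; now {oscar:36, whiskey:24, romeo:2}
see next → oscar; now {whiskey:24, romeo:2}
see next → whiskey; now {romeo:2}

lima, delta, quebec, sierra, november, mike, foxtrot, oscar, whiskey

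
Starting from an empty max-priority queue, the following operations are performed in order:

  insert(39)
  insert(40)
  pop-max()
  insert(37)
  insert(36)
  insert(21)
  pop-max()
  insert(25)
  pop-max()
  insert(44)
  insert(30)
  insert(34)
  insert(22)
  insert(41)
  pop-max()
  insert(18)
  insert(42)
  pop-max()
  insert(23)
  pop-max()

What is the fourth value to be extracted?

insert 39 → {39}
insert 40 → {40, 39}
pop-max → 40; now {39}
insert 37 → {39, 37}
insert 36 → {39, 37, 36}
insert 21 → {39, 37, 36, 21}
pop-max → 39; now {37, 36, 21}
insert 25 → {37, 36, 25, 21}
pop-max → 37; now {36, 25, 21}
insert 44 → {44, 36, 25, 21}
insert 30 → {44, 36, 30, 25, 21}
insert 34 → {44, 36, 34, 30, 25, 21}
insert 22 → {44, 36, 34, 30, 25, 22, 21}
insert 41 → {44, 41, 36, 34, 30, 25, 22, 21}
pop-max → 44; now {41, 36, 34, 30, 25, 22, 21}
insert 18 → {41, 36, 34, 30, 25, 22, 21, 18}
insert 42 → {42, 41, 36, 34, 30, 25, 22, 21, 18}
pop-max → 42; now {41, 36, 34, 30, 25, 22, 21, 18}
insert 23 → {41, 36, 34, 30, 25, 23, 22, 21, 18}
pop-max → 41; now {36, 34, 30, 25, 23, 22, 21, 18}

44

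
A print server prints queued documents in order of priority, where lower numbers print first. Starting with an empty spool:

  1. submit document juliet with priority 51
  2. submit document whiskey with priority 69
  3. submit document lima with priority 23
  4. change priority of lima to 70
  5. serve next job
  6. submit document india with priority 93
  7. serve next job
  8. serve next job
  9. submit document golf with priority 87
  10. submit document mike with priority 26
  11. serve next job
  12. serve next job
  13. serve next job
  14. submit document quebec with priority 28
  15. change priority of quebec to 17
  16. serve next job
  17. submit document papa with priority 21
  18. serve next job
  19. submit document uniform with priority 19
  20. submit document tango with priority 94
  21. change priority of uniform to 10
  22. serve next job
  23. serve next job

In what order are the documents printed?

add juliet (priority 51) → {juliet:51}
add whiskey (priority 69) → {juliet:51, whiskey:69}
add lima (priority 23) → {lima:23, juliet:51, whiskey:69}
update lima to priority 70 → {juliet:51, whiskey:69, lima:70}
serve next job → juliet; now {whiskey:69, lima:70}
add india (priority 93) → {whiskey:69, lima:70, india:93}
serve next job → whiskey; now {lima:70, india:93}
serve next job → lima; now {india:93}
add golf (priority 87) → {golf:87, india:93}
add mike (priority 26) → {mike:26, golf:87, india:93}
serve next job → mike; now {golf:87, india:93}
serve next job → golf; now {india:93}
serve next job → india; now {}
add quebec (priority 28) → {quebec:28}
update quebec to priority 17 → {quebec:17}
serve next job → quebec; now {}
add papa (priority 21) → {papa:21}
serve next job → papa; now {}
add uniform (priority 19) → {uniform:19}
add tango (priority 94) → {uniform:19, tango:94}
update uniform to priority 10 → {uniform:10, tango:94}
serve next job → uniform; now {tango:94}
serve next job → tango; now {}

[juliet, whiskey, lima, mike, golf, india, quebec, papa, uniform, tango]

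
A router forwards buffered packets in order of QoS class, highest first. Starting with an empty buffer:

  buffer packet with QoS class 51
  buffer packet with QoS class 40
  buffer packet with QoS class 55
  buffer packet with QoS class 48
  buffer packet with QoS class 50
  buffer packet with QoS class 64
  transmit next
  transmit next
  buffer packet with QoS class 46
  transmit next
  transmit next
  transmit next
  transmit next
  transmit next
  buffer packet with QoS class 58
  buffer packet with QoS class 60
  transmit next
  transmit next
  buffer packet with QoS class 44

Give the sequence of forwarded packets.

64, 55, 51, 50, 48, 46, 40, 60, 58

insert 51 → {51}
insert 40 → {51, 40}
insert 55 → {55, 51, 40}
insert 48 → {55, 51, 48, 40}
insert 50 → {55, 51, 50, 48, 40}
insert 64 → {64, 55, 51, 50, 48, 40}
transmit next → 64; now {55, 51, 50, 48, 40}
transmit next → 55; now {51, 50, 48, 40}
insert 46 → {51, 50, 48, 46, 40}
transmit next → 51; now {50, 48, 46, 40}
transmit next → 50; now {48, 46, 40}
transmit next → 48; now {46, 40}
transmit next → 46; now {40}
transmit next → 40; now {}
insert 58 → {58}
insert 60 → {60, 58}
transmit next → 60; now {58}
transmit next → 58; now {}
insert 44 → {44}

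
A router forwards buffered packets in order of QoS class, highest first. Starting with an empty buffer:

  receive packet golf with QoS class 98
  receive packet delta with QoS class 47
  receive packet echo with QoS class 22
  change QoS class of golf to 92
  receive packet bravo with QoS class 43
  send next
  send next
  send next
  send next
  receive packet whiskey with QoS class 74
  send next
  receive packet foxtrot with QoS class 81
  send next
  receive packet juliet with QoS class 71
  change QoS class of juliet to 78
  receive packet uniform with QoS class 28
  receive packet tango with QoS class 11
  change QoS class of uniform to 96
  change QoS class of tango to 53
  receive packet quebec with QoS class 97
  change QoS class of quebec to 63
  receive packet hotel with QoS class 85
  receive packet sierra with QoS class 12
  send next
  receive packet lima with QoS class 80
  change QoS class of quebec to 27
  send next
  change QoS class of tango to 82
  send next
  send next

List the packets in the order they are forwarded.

golf, delta, bravo, echo, whiskey, foxtrot, uniform, hotel, tango, lima

add golf (QoS class 98) → {golf:98}
add delta (QoS class 47) → {golf:98, delta:47}
add echo (QoS class 22) → {golf:98, delta:47, echo:22}
update golf to QoS class 92 → {golf:92, delta:47, echo:22}
add bravo (QoS class 43) → {golf:92, delta:47, bravo:43, echo:22}
send next → golf; now {delta:47, bravo:43, echo:22}
send next → delta; now {bravo:43, echo:22}
send next → bravo; now {echo:22}
send next → echo; now {}
add whiskey (QoS class 74) → {whiskey:74}
send next → whiskey; now {}
add foxtrot (QoS class 81) → {foxtrot:81}
send next → foxtrot; now {}
add juliet (QoS class 71) → {juliet:71}
update juliet to QoS class 78 → {juliet:78}
add uniform (QoS class 28) → {juliet:78, uniform:28}
add tango (QoS class 11) → {juliet:78, uniform:28, tango:11}
update uniform to QoS class 96 → {uniform:96, juliet:78, tango:11}
update tango to QoS class 53 → {uniform:96, juliet:78, tango:53}
add quebec (QoS class 97) → {quebec:97, uniform:96, juliet:78, tango:53}
update quebec to QoS class 63 → {uniform:96, juliet:78, quebec:63, tango:53}
add hotel (QoS class 85) → {uniform:96, hotel:85, juliet:78, quebec:63, tango:53}
add sierra (QoS class 12) → {uniform:96, hotel:85, juliet:78, quebec:63, tango:53, sierra:12}
send next → uniform; now {hotel:85, juliet:78, quebec:63, tango:53, sierra:12}
add lima (QoS class 80) → {hotel:85, lima:80, juliet:78, quebec:63, tango:53, sierra:12}
update quebec to QoS class 27 → {hotel:85, lima:80, juliet:78, tango:53, quebec:27, sierra:12}
send next → hotel; now {lima:80, juliet:78, tango:53, quebec:27, sierra:12}
update tango to QoS class 82 → {tango:82, lima:80, juliet:78, quebec:27, sierra:12}
send next → tango; now {lima:80, juliet:78, quebec:27, sierra:12}
send next → lima; now {juliet:78, quebec:27, sierra:12}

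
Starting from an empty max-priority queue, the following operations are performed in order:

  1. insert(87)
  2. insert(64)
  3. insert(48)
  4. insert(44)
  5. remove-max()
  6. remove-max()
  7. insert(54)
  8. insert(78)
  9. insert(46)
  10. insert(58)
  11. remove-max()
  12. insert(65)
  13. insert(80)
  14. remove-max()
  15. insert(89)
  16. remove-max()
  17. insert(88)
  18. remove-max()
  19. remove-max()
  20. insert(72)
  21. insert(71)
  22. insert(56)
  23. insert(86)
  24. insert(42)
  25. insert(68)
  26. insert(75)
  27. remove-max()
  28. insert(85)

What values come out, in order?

insert 87 → {87}
insert 64 → {87, 64}
insert 48 → {87, 64, 48}
insert 44 → {87, 64, 48, 44}
remove-max → 87; now {64, 48, 44}
remove-max → 64; now {48, 44}
insert 54 → {54, 48, 44}
insert 78 → {78, 54, 48, 44}
insert 46 → {78, 54, 48, 46, 44}
insert 58 → {78, 58, 54, 48, 46, 44}
remove-max → 78; now {58, 54, 48, 46, 44}
insert 65 → {65, 58, 54, 48, 46, 44}
insert 80 → {80, 65, 58, 54, 48, 46, 44}
remove-max → 80; now {65, 58, 54, 48, 46, 44}
insert 89 → {89, 65, 58, 54, 48, 46, 44}
remove-max → 89; now {65, 58, 54, 48, 46, 44}
insert 88 → {88, 65, 58, 54, 48, 46, 44}
remove-max → 88; now {65, 58, 54, 48, 46, 44}
remove-max → 65; now {58, 54, 48, 46, 44}
insert 72 → {72, 58, 54, 48, 46, 44}
insert 71 → {72, 71, 58, 54, 48, 46, 44}
insert 56 → {72, 71, 58, 56, 54, 48, 46, 44}
insert 86 → {86, 72, 71, 58, 56, 54, 48, 46, 44}
insert 42 → {86, 72, 71, 58, 56, 54, 48, 46, 44, 42}
insert 68 → {86, 72, 71, 68, 58, 56, 54, 48, 46, 44, 42}
insert 75 → {86, 75, 72, 71, 68, 58, 56, 54, 48, 46, 44, 42}
remove-max → 86; now {75, 72, 71, 68, 58, 56, 54, 48, 46, 44, 42}
insert 85 → {85, 75, 72, 71, 68, 58, 56, 54, 48, 46, 44, 42}

87, 64, 78, 80, 89, 88, 65, 86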